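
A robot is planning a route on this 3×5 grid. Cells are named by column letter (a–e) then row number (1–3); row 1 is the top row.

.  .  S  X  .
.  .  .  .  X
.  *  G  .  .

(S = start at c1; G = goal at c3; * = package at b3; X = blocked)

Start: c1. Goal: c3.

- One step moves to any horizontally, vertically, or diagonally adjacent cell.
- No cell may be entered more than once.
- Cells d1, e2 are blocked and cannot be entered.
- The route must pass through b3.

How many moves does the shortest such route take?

Any route passes through b3 somewhere between c1 and c3. Summing Chebyshev distances along the two legs (c1 → b3 → c3) gives a lower bound of 2 + 1 = 3 moves.
A route of 3 moves achieves this: c1 → b2 → b3 → c3.
Since 3 matches the lower bound, it is optimal.

3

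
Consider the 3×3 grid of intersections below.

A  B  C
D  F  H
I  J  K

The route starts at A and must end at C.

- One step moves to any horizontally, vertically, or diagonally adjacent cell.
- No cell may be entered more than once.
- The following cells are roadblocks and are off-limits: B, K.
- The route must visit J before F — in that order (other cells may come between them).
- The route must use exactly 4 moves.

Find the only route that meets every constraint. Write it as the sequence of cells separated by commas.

The waypoints must appear in the order J, F, with no cell reused.
Route from A: down to D, down-right to J, up to F, up-right to C — 4 moves in all.
Check: order respected (J at step 2, F at step 3); 4 moves as required.

A, D, J, F, C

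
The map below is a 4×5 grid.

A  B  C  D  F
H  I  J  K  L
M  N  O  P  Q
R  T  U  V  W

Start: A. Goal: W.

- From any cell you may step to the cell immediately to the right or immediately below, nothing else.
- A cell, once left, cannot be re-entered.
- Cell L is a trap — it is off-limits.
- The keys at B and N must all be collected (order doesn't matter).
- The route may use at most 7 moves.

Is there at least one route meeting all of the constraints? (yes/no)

yes

One route that works: A → B → I → N → T → U → V → W.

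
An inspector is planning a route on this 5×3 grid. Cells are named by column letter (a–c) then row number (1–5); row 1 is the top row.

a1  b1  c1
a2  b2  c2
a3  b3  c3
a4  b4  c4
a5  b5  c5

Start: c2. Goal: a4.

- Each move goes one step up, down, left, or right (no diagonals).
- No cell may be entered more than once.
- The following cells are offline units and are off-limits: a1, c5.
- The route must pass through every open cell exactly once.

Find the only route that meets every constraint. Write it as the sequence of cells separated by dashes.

Need to visit all 13 open cells exactly once, starting at c2 and ending at a4.
Cell a5 has only two open neighbours (a4 and b5), so the path must pass straight through it: one of those is the cell it's entered from and the other is where it exits.
Route from c2: up 1 to c1, left 1 to b1, down 1 to b2, left 1 to a2, down 1 to a3, right 2 to c3, down 1 to c4, left 1 to b4, down 1 to b5, left 1 to a5, up 1 to a4 — 12 moves in all.
Check: all 13 open cells covered.

c2 - c1 - b1 - b2 - a2 - a3 - b3 - c3 - c4 - b4 - b5 - a5 - a4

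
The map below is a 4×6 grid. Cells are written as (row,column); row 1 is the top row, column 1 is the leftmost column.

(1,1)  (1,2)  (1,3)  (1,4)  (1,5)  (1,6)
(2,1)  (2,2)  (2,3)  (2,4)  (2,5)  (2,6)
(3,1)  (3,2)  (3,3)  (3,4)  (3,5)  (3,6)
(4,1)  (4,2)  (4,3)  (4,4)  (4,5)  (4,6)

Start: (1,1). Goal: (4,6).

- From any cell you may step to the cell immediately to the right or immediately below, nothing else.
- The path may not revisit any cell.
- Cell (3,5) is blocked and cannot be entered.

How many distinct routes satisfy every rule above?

26

A right/down-only route from (1,1) to (4,6) makes exactly 3 down-moves and 5 right-moves in some order.
With no other constraints that would be C(8,3) = 56 routes.
Subtract routes through each blocked cell (inclusion–exclusion for overlaps): − through (3,5): 30 → 26.
That gives 26 routes.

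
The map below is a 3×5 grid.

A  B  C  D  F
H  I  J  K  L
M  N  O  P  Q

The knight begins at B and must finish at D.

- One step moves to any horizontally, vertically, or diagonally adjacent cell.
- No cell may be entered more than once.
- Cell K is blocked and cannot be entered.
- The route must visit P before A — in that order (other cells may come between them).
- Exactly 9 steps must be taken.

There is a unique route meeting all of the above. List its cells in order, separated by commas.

B, J, P, O, N, H, A, I, C, D

The waypoints must appear in the order P, A, with no cell reused.
Route from B: down-right 2 to P, left 2 to N, up-left 1 to H, up 1 to A, down-right 1 to I, up-right 1 to C, right 1 to D — 9 moves in all.
Check: order respected (P at step 2, A at step 6); 9 moves as required.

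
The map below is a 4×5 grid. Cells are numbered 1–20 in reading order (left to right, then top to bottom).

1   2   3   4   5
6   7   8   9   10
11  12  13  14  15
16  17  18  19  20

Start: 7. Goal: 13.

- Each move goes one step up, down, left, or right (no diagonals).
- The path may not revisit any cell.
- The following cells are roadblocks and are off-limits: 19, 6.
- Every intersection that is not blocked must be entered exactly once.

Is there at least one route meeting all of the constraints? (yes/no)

Cell 1 has only one open neighbour but is neither the start nor the goal, so a Hamiltonian route would have to both enter and leave it through the same neighbour — impossible without revisiting.

no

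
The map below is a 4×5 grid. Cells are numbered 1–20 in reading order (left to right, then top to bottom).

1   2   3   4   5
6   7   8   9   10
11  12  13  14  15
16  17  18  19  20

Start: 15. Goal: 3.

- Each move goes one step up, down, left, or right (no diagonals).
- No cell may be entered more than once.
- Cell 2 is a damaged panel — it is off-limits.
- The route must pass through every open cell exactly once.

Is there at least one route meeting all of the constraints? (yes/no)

Cell 1 has only one open neighbour but is neither the start nor the goal, so a Hamiltonian route would have to both enter and leave it through the same neighbour — impossible without revisiting.

no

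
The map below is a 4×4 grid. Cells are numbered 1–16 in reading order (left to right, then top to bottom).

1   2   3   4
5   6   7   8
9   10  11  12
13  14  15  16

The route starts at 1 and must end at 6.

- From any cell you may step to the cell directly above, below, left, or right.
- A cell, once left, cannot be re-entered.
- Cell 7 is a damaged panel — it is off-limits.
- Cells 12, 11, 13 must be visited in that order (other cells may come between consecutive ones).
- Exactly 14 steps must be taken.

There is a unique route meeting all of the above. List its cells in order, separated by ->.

The waypoints must appear in the order 12, 11, 13, with no cell reused.
Route from 1: right 3 to 4, down 3 to 16, left 1 to 15, up 1 to 11, left 1 to 10, down 1 to 14, left 1 to 13, up 2 to 5, right 1 to 6 — 14 moves in all.
Check: order respected (12 at step 5, 11 at step 8, 13 at step 11); 14 moves as required.

1 -> 2 -> 3 -> 4 -> 8 -> 12 -> 16 -> 15 -> 11 -> 10 -> 14 -> 13 -> 9 -> 5 -> 6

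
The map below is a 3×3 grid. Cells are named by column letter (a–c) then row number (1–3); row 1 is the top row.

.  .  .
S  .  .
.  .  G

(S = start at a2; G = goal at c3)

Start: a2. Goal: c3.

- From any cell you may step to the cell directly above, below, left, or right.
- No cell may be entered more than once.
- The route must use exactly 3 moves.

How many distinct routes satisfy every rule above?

Need simple routes of exactly 3 moves from a2 to c3 (Manhattan distance 3, so 0 moves are spent on a detour and 0 undoing it).
Enumerating: a2 a3 b3 c3 | a2 b2 b3 c3 | a2 b2 c2 c3.
That gives 3 routes.

3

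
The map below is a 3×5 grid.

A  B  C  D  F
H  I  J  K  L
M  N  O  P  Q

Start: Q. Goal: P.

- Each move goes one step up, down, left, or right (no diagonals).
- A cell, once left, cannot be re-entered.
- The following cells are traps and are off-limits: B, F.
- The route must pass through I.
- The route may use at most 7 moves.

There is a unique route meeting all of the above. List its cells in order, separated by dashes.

Q - L - K - J - I - N - O - P

The budget equals the shortest possible length, so every move has to be on a shortest route through the required cells.
Route from Q: up to L, 3× left (reaching I), down to N, 2× right (reaching P) — 7 moves in all.
Check: all required cells visited; 7 ≤ 7 moves.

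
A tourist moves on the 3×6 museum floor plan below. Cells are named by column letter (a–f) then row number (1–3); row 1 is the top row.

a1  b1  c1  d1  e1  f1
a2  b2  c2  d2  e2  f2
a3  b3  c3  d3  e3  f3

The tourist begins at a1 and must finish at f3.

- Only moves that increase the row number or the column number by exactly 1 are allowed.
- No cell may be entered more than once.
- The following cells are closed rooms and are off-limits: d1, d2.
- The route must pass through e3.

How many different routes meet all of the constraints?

A right/down-only route from a1 to f3 makes exactly 2 down-moves and 5 right-moves in some order.
With no other constraints that would be C(7,2) = 21 routes.
Split at e3 and multiply the segment counts (each segment already excludes blocked cells): a1→e3: 6; e3→f3: 1; product = 6.
That gives 6 routes.

6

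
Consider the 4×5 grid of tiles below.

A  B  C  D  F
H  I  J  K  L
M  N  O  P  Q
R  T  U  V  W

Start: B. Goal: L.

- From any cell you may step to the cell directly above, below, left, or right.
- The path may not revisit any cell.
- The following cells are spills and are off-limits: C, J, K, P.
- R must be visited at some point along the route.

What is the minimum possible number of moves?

Any route passes through R somewhere between B and L. Summing Manhattan distances along the two legs (B → R → L) gives a lower bound of 4 + 6 = 10 moves.
A route of 10 moves achieves this: B → I → N → M → R → T → U → V → W → Q → L.
Since 10 matches the lower bound, it is optimal.

10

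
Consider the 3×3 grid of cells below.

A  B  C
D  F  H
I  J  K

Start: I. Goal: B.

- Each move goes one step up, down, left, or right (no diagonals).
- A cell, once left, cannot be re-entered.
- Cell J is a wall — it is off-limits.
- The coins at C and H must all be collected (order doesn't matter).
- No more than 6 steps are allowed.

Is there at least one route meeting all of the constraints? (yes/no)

yes

One route that works: I → D → F → H → C → B.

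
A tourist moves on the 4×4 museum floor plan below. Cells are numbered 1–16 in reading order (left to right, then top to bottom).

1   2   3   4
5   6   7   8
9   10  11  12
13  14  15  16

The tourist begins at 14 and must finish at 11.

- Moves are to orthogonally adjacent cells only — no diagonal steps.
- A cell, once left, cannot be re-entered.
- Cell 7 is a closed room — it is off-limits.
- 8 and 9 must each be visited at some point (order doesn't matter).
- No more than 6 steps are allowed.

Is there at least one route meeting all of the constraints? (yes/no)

no

Even ignoring the no-revisit rule, getting from 14 to 11, taking the cheapest ordering 14 → 9 → 8 → 11 needs at least 2 + 4 + 2 = 8 moves (Manhattan distance per leg), which exceeds the 6-move limit.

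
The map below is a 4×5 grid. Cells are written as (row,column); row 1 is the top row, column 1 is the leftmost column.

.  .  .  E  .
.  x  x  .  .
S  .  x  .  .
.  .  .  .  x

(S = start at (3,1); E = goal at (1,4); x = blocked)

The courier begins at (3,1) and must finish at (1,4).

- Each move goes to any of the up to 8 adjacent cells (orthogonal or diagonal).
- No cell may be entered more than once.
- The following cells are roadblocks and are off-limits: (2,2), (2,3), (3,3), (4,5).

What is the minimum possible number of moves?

With diagonal moves allowed, the Chebyshev distance max(|Δrow|,|Δcol|) from (3,1) to (1,4) is 3, so at least 3 moves are needed.
That bound ignores the blocked cells. Measuring each leg by the fewest moves that actually steer around them ((3,1)→(1,4): 4) raises the lower bound to 4.
A route of 4 moves exists: (3,1) → (2,1) → (1,2) → (1,3) → (1,4).
Since 4 matches that lower bound, it is optimal.

4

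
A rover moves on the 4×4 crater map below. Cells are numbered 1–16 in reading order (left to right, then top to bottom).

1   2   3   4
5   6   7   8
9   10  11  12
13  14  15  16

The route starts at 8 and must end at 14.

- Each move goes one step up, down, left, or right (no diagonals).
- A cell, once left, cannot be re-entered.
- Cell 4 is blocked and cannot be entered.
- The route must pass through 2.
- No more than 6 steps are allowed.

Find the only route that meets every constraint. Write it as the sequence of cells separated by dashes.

8 - 7 - 3 - 2 - 6 - 10 - 14

The 6-move cap with required stops at 2 leaves no slack for detours.
Route from 8: left to 7, up to 3, left to 2, 3× down (reaching 14) — 6 moves in all.
Check: all required cells visited; 6 ≤ 6 moves.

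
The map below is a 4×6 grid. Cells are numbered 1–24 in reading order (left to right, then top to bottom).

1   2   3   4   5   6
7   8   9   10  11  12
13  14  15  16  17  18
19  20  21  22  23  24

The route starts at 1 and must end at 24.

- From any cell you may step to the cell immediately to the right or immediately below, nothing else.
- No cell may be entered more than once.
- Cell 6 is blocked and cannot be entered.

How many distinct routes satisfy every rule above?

A right/down-only route from 1 to 24 makes exactly 3 down-moves and 5 right-moves in some order.
With no other constraints that would be C(8,3) = 56 routes.
Subtract routes through each blocked cell (inclusion–exclusion for overlaps): − through 6: 1 → 55.
That gives 55 routes.

55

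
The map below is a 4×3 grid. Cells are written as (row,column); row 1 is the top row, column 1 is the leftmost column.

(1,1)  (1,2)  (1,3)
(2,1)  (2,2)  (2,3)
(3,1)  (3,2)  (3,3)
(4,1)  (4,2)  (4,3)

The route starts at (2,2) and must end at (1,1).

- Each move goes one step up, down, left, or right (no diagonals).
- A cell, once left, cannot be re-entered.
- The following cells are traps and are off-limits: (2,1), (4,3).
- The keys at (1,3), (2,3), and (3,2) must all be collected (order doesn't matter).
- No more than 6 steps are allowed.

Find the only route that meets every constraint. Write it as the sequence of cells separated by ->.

The budget equals the shortest possible length, so every move has to be on a shortest route through the required cells.
Route from (2,2): down 1 to (3,2), right 1 to (3,3), up 2 to (1,3), left 2 to (1,1) — 6 moves in all.
Check: all required cells visited; 6 ≤ 6 moves.

(2,2) -> (3,2) -> (3,3) -> (2,3) -> (1,3) -> (1,2) -> (1,1)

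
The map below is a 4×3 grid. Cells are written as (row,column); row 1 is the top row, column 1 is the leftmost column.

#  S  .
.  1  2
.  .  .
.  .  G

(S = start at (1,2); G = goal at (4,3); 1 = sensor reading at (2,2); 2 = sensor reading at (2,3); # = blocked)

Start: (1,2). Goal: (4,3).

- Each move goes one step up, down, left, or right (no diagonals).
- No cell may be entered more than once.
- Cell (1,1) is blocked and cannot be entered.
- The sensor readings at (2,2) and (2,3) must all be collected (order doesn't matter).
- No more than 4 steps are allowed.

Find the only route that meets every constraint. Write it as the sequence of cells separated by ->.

(1,2) -> (2,2) -> (2,3) -> (3,3) -> (4,3)

The 4-move cap with required stops at (2,2), (2,3) leaves no slack for detours.
Route from (1,2): down to (2,2), right to (2,3), 2× down (reaching (4,3)) — 4 moves in all.
Check: all required cells visited; 4 ≤ 4 moves.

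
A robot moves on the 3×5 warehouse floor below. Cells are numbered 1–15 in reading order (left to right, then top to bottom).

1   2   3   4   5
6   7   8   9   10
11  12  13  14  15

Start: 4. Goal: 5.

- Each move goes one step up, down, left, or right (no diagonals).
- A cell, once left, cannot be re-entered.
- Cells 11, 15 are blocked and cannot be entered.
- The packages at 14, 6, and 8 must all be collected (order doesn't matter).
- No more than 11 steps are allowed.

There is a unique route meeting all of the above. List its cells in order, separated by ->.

The budget equals the shortest possible length, so every move has to be on a shortest route through the required cells.
Route from 4: left 3 to 1, down 1 to 6, right 2 to 8, down 1 to 13, right 1 to 14, up 1 to 9, right 1 to 10, up 1 to 5 — 11 moves in all.
Check: all required cells visited; 11 ≤ 11 moves.

4 -> 3 -> 2 -> 1 -> 6 -> 7 -> 8 -> 13 -> 14 -> 9 -> 10 -> 5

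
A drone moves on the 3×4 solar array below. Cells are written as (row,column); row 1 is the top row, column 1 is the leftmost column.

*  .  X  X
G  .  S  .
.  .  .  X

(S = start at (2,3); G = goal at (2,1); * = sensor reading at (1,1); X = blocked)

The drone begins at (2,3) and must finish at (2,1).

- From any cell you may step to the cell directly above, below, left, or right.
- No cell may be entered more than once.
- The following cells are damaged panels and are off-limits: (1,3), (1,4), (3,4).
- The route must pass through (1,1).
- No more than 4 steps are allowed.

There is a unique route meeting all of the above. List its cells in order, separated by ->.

The 4-move cap with required stops at (1,1) leaves no slack for detours.
Route from (2,3): left to (2,2), up to (1,2), left to (1,1), down to (2,1) — 4 moves in all.
Check: all required cells visited; 4 ≤ 4 moves.

(2,3) -> (2,2) -> (1,2) -> (1,1) -> (2,1)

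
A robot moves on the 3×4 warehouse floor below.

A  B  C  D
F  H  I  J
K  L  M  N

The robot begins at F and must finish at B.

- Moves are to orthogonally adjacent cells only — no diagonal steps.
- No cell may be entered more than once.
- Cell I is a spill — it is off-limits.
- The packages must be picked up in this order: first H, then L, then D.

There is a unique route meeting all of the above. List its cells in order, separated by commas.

The waypoints must appear in the order H, L, D, with no cell reused.
Route from F: right to H, down to L, 2× right (reaching N), 2× up (reaching D), 2× left (reaching B) — 8 moves in all.
Check: order respected (H at step 1, L at step 2, D at step 6).

F, H, L, M, N, J, D, C, B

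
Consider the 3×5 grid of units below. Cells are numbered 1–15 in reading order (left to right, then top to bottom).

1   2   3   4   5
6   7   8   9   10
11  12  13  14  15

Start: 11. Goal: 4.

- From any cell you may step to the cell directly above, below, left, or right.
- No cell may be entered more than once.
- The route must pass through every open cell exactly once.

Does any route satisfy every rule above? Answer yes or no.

no

Colour the cells like a checkerboard: each orthogonal step flips colour, so a Hamiltonian route alternates colours. Here there are 8 cells of one colour and 7 of the other, with start on the opposite colour to the goal — the counts and endpoints can't be arranged into an alternating sequence of length 15, so no Hamiltonian route exists.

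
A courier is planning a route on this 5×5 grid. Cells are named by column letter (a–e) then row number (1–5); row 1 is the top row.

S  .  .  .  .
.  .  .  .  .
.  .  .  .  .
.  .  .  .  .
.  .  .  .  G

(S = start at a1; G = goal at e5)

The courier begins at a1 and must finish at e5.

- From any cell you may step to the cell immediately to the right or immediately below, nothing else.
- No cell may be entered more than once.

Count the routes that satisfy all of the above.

A right/down-only route from a1 to e5 makes exactly 4 down-moves and 4 right-moves in some order.
With no other constraints that would be C(8,4) = 70 routes.
That gives 70 routes.

70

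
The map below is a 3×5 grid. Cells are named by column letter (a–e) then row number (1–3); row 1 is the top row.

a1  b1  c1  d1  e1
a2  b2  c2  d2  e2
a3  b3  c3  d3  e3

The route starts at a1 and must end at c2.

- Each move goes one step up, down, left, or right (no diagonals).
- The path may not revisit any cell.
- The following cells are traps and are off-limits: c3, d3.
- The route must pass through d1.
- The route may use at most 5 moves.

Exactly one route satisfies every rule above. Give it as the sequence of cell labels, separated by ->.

a1 -> b1 -> c1 -> d1 -> d2 -> c2

The 5-move cap with required stops at d1 leaves no slack for detours.
Route from a1: right 3 to d1, down 1 to d2, left 1 to c2 — 5 moves in all.
Check: all required cells visited; 5 ≤ 5 moves.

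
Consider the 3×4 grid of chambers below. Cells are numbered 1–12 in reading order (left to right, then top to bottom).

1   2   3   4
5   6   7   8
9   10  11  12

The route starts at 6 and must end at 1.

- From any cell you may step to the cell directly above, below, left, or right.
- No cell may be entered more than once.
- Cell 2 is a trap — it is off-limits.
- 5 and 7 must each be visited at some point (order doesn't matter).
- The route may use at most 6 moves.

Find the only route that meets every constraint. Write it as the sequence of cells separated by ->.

Any route must reach 5 and 7 and still end at 1 within 6 moves, so the order of the required stops is forced.
Route from 6: right to 7, down to 11, 2× left (reaching 9), 2× up (reaching 1) — 6 moves in all.
Check: all required cells visited; 6 ≤ 6 moves.

6 -> 7 -> 11 -> 10 -> 9 -> 5 -> 1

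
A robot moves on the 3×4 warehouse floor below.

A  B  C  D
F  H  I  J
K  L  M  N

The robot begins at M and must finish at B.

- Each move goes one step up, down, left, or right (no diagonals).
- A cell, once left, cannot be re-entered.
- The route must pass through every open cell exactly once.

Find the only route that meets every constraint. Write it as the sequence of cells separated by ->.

Need to visit all 12 open cells exactly once, starting at M and ending at B.
Cell K has only two open neighbours (F and L), so the path must pass straight through it: one of those is the cell it's entered from and the other is where it exits.
Route from M: right to N, 2× up (reaching D), left to C, down to I, left to H, down to L, left to K, 2× up (reaching A), right to B — 11 moves in all.
Check: all 12 open cells covered.

M -> N -> J -> D -> C -> I -> H -> L -> K -> F -> A -> B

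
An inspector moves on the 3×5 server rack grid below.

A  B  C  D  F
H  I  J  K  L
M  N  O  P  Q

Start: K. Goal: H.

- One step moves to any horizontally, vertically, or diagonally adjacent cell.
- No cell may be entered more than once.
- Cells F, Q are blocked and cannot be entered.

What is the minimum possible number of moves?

3

With diagonal moves allowed, the Chebyshev distance max(|Δrow|,|Δcol|) from K to H is 3, so at least 3 moves are needed.
A route of 3 moves achieves this: K → C → B → H.
Since 3 matches the lower bound, it is optimal.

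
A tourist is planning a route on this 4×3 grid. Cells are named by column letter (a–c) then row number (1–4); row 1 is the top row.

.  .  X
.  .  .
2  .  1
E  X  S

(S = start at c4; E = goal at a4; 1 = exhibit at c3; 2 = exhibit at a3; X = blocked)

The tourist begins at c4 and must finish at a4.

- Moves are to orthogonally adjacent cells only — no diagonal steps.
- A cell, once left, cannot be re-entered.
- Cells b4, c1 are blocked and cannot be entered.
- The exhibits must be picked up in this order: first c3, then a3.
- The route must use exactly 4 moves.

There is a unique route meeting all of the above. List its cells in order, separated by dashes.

c4 - c3 - b3 - a3 - a4

The waypoints must appear in the order c3, a3, with no cell reused.
Route from c4: up to c3, 2× left (reaching a3), down to a4 — 4 moves in all.
Check: order respected (1 at step 1, 2 at step 3); 4 moves as required.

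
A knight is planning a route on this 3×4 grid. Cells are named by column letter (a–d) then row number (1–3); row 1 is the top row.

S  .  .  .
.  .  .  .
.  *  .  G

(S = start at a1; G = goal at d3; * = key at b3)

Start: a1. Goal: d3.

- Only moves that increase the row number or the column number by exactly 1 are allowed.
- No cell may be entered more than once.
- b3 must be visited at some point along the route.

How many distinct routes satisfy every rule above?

A right/down-only route from a1 to d3 makes exactly 2 down-moves and 3 right-moves in some order.
With no other constraints that would be C(5,2) = 10 routes.
Split at b3 and multiply the segment counts: a1→b3: 3; b3→d3: 1; product = 3.
That gives 3 routes.

3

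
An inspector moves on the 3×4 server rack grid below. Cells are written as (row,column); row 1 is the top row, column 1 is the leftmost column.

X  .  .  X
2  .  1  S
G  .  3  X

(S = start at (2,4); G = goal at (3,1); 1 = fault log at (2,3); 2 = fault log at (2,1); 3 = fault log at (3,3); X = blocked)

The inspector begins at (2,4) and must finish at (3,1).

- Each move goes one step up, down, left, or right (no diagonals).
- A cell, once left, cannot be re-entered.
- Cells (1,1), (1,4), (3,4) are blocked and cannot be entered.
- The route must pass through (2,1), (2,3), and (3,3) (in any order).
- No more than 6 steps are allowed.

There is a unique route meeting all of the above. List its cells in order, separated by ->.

Any route must reach (2,1), (2,3), and (3,3) and still end at (3,1) within 6 moves, so the order of the required stops is forced.
Route from (2,4): left to (2,3), down to (3,3), left to (3,2), up to (2,2), left to (2,1), down to (3,1) — 6 moves in all.
Check: all required cells visited; 6 ≤ 6 moves.

(2,4) -> (2,3) -> (3,3) -> (3,2) -> (2,2) -> (2,1) -> (3,1)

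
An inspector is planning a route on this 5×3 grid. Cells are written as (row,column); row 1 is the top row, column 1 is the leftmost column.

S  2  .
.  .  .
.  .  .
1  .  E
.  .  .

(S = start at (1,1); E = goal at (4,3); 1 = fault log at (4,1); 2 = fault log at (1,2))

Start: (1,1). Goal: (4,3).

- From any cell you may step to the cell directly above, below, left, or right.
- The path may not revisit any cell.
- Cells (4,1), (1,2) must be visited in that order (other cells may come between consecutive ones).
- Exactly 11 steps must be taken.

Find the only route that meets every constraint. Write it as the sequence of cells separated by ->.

(1,1) -> (2,1) -> (3,1) -> (4,1) -> (4,2) -> (3,2) -> (2,2) -> (1,2) -> (1,3) -> (2,3) -> (3,3) -> (4,3)

The waypoints must appear in the order (4,1), (1,2), with no cell reused.
Route from (1,1): down 3 to (4,1), right 1 to (4,2), up 3 to (1,2), right 1 to (1,3), down 3 to (4,3) — 11 moves in all.
Check: order respected (1 at step 3, 2 at step 7); 11 moves as required.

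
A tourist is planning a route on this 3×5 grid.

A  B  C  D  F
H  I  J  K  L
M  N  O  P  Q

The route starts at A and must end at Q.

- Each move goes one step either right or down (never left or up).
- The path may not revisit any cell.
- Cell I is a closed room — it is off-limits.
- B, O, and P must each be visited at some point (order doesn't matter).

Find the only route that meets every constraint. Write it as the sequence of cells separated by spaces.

Moves only go right or down, so the column and row indices never decrease.
Route from A: 2× right (reaching C), 2× down (reaching O), 2× right (reaching Q) — 6 moves in all.
Check: all required cells visited.

A B C J O P Q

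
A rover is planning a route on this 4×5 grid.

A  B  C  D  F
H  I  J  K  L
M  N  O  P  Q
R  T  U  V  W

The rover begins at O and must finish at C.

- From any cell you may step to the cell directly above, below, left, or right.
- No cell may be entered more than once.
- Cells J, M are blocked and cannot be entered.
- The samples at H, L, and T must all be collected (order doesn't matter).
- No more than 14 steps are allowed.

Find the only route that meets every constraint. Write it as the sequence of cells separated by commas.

The budget equals the shortest possible length, so every move has to be on a shortest route through the required cells.
Route from O: right to P, up to K, right to L, 2× down (reaching W), 3× left (reaching T), 2× up (reaching I), left to H, up to A, 2× right (reaching C) — 14 moves in all.
Check: all required cells visited; 14 ≤ 14 moves.

O, P, K, L, Q, W, V, U, T, N, I, H, A, B, C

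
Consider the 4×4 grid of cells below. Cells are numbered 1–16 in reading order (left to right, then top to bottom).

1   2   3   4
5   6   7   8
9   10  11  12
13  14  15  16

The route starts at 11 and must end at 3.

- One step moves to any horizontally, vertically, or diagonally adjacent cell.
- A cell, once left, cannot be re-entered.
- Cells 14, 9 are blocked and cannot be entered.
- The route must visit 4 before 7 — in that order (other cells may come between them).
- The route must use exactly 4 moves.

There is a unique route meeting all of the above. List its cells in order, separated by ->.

The waypoints must appear in the order 4, 7, with no cell reused.
Route from 11: up-right 1 to 8, up 1 to 4, down-left 1 to 7, up 1 to 3 — 4 moves in all.
Check: order respected (4 at step 2, 7 at step 3); 4 moves as required.

11 -> 8 -> 4 -> 7 -> 3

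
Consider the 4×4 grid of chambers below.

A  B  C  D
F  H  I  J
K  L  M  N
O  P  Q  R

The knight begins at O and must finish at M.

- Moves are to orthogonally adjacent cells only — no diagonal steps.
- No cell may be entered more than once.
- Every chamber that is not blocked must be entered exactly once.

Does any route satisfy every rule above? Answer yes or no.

One route that works: O → K → F → A → B → H → L → P → Q → R → N → J → D → C → I → M.

yes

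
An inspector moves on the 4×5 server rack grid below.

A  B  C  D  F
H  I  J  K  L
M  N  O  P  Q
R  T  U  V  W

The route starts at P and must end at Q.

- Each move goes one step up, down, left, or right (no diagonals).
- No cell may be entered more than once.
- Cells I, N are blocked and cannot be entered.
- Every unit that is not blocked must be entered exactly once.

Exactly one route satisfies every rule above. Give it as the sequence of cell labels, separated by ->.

P -> O -> J -> K -> L -> F -> D -> C -> B -> A -> H -> M -> R -> T -> U -> V -> W -> Q

Need to visit all 18 open cells exactly once, starting at P and ending at Q.
Cell W has only two open neighbours (Q and V), so the path must pass straight through it: one of those is the cell it's entered from and the other is where it exits.
Route from P: left to O, up to J, 2× right (reaching L), up to F, 4× left (reaching A), 3× down (reaching R), 4× right (reaching W), up to Q — 17 moves in all.
Check: all 18 open cells covered.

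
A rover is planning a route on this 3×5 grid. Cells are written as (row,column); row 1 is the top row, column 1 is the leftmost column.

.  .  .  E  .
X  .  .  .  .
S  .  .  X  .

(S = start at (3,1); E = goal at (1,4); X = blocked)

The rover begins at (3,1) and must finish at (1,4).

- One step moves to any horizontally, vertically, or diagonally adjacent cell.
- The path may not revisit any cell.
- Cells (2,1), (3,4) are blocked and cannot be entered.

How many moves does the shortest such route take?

With diagonal moves allowed, the Chebyshev distance max(|Δrow|,|Δcol|) from (3,1) to (1,4) is 3, so at least 3 moves are needed.
A route of 3 moves achieves this: (3,1) → (2,2) → (1,3) → (1,4).
Since 3 matches the lower bound, it is optimal.

3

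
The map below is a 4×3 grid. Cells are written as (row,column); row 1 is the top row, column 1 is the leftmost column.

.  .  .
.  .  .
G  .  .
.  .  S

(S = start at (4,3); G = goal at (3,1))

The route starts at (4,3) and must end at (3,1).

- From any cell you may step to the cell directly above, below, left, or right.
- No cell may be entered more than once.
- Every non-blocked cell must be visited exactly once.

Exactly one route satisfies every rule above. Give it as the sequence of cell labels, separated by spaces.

Need to visit all 12 open cells exactly once, starting at (4,3) and ending at (3,1).
Cell (1,1) has only two open neighbours ((2,1) and (1,2)), so the path must pass straight through it: one of those is the cell it's entered from and the other is where it exits.
Route from (4,3): 3× up (reaching (1,3)), 2× left (reaching (1,1)), down to (2,1), right to (2,2), 2× down (reaching (4,2)), left to (4,1), up to (3,1) — 11 moves in all.
Check: all 12 open cells covered.

(4,3) (3,3) (2,3) (1,3) (1,2) (1,1) (2,1) (2,2) (3,2) (4,2) (4,1) (3,1)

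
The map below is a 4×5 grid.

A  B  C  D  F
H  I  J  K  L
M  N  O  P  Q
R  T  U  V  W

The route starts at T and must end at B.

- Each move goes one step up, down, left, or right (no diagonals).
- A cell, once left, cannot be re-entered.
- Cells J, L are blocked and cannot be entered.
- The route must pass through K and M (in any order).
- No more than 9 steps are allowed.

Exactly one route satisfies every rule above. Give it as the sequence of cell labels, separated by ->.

T -> R -> M -> N -> O -> P -> K -> D -> C -> B

The budget equals the shortest possible length, so every move has to be on a shortest route through the required cells.
Route from T: left 1 to R, up 1 to M, right 3 to P, up 2 to D, left 2 to B — 9 moves in all.
Check: all required cells visited; 9 ≤ 9 moves.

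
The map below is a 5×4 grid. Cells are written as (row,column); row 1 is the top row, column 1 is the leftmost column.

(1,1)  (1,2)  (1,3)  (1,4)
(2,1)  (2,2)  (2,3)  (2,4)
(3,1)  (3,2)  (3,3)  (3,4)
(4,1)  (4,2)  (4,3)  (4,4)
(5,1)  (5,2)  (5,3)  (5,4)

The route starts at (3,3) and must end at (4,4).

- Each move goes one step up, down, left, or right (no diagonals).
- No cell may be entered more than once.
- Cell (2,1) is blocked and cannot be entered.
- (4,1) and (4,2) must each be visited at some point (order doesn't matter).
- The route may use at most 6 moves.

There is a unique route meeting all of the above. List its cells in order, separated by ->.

(3,3) -> (3,2) -> (3,1) -> (4,1) -> (4,2) -> (4,3) -> (4,4)

Any route must reach (4,1) and (4,2) and still end at (4,4) within 6 moves, so the order of the required stops is forced.
Route from (3,3): 2× left (reaching (3,1)), down to (4,1), 3× right (reaching (4,4)) — 6 moves in all.
Check: all required cells visited; 6 ≤ 6 moves.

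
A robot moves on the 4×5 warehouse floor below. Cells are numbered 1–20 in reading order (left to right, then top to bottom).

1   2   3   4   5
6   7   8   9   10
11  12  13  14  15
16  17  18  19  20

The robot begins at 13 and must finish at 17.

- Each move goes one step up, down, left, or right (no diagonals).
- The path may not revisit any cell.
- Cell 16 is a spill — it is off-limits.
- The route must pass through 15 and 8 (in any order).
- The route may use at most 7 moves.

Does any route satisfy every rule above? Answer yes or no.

Even ignoring the no-revisit rule, getting from 13 to 17, taking the cheapest ordering 13 → 15 → 8 → 17 needs at least 2 + 3 + 3 = 8 moves (Manhattan distance per leg), which exceeds the 7-move limit.

no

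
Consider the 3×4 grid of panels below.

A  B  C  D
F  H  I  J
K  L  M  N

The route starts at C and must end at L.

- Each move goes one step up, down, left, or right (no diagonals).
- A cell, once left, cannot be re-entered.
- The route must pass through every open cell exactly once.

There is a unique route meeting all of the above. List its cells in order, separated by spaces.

C D J N M I H B A F K L

Need to visit all 12 open cells exactly once, starting at C and ending at L.
Cell A has only two open neighbours (F and B), so the path must pass straight through it: one of those is the cell it's entered from and the other is where it exits.
Route from C: right to D, 2× down (reaching N), left to M, up to I, left to H, up to B, left to A, 2× down (reaching K), right to L — 11 moves in all.
Check: all 12 open cells covered.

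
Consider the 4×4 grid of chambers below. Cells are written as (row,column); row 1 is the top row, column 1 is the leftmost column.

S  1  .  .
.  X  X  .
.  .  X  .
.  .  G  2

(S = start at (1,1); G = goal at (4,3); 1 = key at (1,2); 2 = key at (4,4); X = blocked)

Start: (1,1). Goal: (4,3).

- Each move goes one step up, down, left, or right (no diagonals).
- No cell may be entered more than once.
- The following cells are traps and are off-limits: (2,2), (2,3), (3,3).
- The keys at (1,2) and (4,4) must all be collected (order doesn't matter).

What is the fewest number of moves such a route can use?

7

Any route passes through (1,2) and (4,4) in some order between (1,1) and (4,3). Summing Manhattan distances along each leg and taking the cheapest ordering ((1,1) → (1,2) → (4,4) → (4,3)) gives a lower bound of 1 + 5 + 1 = 7 moves.
A route of 7 moves achieves this: (1,1) → (1,2) → (1,3) → (1,4) → (2,4) → (3,4) → (4,4) → (4,3).
Since 7 matches the lower bound, it is optimal.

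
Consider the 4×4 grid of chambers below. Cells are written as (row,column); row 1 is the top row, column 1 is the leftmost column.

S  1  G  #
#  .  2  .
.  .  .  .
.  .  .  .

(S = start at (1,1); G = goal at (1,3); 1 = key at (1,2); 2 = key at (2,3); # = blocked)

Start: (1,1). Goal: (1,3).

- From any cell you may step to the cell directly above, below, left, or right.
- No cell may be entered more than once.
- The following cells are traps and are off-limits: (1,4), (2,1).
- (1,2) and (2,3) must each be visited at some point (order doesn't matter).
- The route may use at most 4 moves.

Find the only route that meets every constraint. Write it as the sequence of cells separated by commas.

The budget equals the shortest possible length, so every move has to be on a shortest route through the required cells.
Route from (1,1): right 1 to (1,2), down 1 to (2,2), right 1 to (2,3), up 1 to (1,3) — 4 moves in all.
Check: all required cells visited; 4 ≤ 4 moves.

(1,1), (1,2), (2,2), (2,3), (1,3)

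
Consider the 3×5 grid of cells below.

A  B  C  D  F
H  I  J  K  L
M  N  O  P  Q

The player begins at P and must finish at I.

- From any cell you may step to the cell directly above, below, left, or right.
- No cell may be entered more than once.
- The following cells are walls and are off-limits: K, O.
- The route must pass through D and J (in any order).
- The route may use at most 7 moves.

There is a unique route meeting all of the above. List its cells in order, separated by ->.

P -> Q -> L -> F -> D -> C -> J -> I

The budget equals the shortest possible length, so every move has to be on a shortest route through the required cells.
Route from P: right 1 to Q, up 2 to F, left 2 to C, down 1 to J, left 1 to I — 7 moves in all.
Check: all required cells visited; 7 ≤ 7 moves.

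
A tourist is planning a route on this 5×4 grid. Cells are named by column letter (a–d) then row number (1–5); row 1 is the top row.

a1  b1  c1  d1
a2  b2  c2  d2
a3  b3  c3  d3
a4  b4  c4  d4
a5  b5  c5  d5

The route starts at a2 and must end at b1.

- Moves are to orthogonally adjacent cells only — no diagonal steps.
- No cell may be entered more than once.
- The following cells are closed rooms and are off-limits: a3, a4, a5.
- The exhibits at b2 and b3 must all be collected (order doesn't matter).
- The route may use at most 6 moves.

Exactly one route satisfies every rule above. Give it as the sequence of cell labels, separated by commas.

The 6-move cap with required stops at b2, b3 leaves no slack for detours.
Route from a2: right to b2, down to b3, right to c3, 2× up (reaching c1), left to b1 — 6 moves in all.
Check: all required cells visited; 6 ≤ 6 moves.

a2, b2, b3, c3, c2, c1, b1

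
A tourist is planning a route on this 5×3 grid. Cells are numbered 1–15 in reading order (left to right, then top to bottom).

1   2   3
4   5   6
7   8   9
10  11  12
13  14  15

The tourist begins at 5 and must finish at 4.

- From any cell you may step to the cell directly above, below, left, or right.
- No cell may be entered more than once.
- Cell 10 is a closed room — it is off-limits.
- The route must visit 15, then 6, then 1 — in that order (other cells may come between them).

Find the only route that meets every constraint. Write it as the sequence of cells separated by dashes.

The waypoints must appear in the order 15, 6, 1, with no cell reused.
Route from 5: down 3 to 14, right 1 to 15, up 4 to 3, left 2 to 1, down 1 to 4 — 11 moves in all.
Check: order respected (15 at step 4, 6 at step 7, 1 at step 10).

5 - 8 - 11 - 14 - 15 - 12 - 9 - 6 - 3 - 2 - 1 - 4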